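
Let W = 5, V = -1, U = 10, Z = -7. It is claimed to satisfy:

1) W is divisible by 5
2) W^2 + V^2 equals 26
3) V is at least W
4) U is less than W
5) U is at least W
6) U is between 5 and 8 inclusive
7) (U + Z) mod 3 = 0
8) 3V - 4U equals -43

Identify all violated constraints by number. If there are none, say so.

Violated: 3, 4, and 6.

1) 5 / 5 = 1, so 5 divides 5  OK
2) W^2 + V^2 = 5^2 + (-1)^2 = 25 + 1 = 26  OK
3) V = -1, W = 5; -1 < 5 (want ≥)  FAIL
4) U = 10, W = 5; 10 ≥ 5 (want <)  FAIL
5) U = 10, W = 5; 10 ≥ 5  OK
6) U = 10 is outside [5, 8]  FAIL
7) U + Z = 3; 3 mod 3 = 0  OK
8) 3V - 4U = 3(-1) - 4(10) = -43  OK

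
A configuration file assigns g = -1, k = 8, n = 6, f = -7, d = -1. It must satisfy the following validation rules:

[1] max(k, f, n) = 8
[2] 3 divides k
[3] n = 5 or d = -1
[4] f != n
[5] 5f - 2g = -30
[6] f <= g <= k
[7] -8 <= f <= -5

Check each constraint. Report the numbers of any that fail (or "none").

[1] max(8, -7, 6) = 8 — holds.
[2] 8 = 3*2 + 2, so 3 does not divide 8 — does not hold.
[3] n = 6 ≠ 5, but d = -1 = -1 (second disjunct) — holds.
[4] f = -7, n = 6; distinct — holds.
[5] 5f - 2g = 5(-7) - 2(-1) = -33, not -30 — does not hold.
[6] values -7 <= -1 <= 8 — holds.
[7] f = -7 lies in [-8, -5] — holds.

The assignment fails constraints 2, 5.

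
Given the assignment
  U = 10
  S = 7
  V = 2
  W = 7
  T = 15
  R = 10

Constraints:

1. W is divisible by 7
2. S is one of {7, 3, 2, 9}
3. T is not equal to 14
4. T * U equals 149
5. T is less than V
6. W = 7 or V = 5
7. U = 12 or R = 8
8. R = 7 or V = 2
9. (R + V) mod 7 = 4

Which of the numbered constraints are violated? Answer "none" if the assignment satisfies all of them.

1. 7 / 7 = 1, so 7 divides 7  OK
2. S = 7 is in {7, 3, 2, 9}  OK
3. T = 15, and 15 ≠ 14  OK
4. T * U = 15 * 10 = 150, not 149  FAIL
5. T = 15, V = 2; 15 ≥ 2 (want <)  FAIL
6. W = 7 = 7 (first disjunct)  OK
7. U = 10 ≠ 12 and R = 10 ≠ 8; both disjuncts false  FAIL
8. R = 10 ≠ 7, but V = 2 = 2 (second disjunct)  OK
9. R + V = 12; 12 mod 7 = 5, not 4  FAIL

Constraints 4, 5, 7, and 9 are violated.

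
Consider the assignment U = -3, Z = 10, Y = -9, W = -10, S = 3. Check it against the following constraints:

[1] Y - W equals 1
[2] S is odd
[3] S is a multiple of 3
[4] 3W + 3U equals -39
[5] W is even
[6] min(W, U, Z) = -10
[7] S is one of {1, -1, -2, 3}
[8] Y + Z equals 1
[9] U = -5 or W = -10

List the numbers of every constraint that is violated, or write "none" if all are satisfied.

Yes — all constraints hold.

[1] Y - W = -9 - (-10) = 1 — OK.
[2] S = 3 is odd — OK.
[3] 3 / 3 = 1, so 3 divides 3 — OK.
[4] 3W + 3U = 3(-10) + 3(-3) = -39 — OK.
[5] W = -10 is even — OK.
[6] min(-10, -3, 10) = -10 — OK.
[7] S = 3 is in {1, -1, -2, 3} — OK.
[8] Y + Z = -9 + 10 = 1 — OK.
[9] U = -3 ≠ -5, but W = -10 = -10 (second disjunct) — OK.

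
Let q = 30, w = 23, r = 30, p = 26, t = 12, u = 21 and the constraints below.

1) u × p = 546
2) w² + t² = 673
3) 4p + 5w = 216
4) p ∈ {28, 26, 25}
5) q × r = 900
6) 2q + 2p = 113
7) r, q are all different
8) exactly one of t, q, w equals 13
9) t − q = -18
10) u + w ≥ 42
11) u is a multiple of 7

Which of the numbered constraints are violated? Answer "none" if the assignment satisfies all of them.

Constraints 3, 6, 7, 8 are violated.

1) u × p = 21 × 26 = 546 — OK.
2) w² + t² = 23² + 12² = 529 + 144 = 673 — OK.
3) 4p + 5w = 4(26) + 5(23) = 219, not 216 — violated.
4) p = 26 is in {28, 26, 25} — OK.
5) q × r = 30 × 30 = 900 — OK.
6) 2q + 2p = 2(30) + 2(26) = 112, not 113 — violated.
7) r = q = 30, not all different — violated.
8) t=12, q=30, w=23; 0 of them equal 13, not exactly one — violated.
9) t − q = 12 − 30 = -18 — OK.
10) u + w = 21 + 23 = 44; 44 ≥ 42 — OK.
11) 21 / 7 = 3, so 7 divides 21 — OK.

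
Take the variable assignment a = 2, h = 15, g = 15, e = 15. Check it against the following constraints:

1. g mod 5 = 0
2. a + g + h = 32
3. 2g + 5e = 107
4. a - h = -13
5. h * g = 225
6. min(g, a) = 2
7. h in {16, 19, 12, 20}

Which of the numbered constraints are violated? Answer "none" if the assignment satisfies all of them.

Violated: 3 and 7.

1. 15 mod 5 = 0  OK
2. a + g + h = 2 + 15 + 15 = 32  OK
3. 2g + 5e = 2(15) + 5(15) = 105, not 107  FAIL
4. a - h = 2 - 15 = -13  OK
5. h * g = 15 * 15 = 225  OK
6. min(15, 2) = 2  OK
7. h = 15 is not in {16, 19, 12, 20}  FAIL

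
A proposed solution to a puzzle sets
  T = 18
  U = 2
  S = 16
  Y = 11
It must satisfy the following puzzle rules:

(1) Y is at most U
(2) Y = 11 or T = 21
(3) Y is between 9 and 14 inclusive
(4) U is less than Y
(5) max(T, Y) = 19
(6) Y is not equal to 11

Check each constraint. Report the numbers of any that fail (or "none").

(1) Y = 11, U = 2; 11 > 2 (want ≤)  ✗
(2) Y = 11 = 11 (first disjunct)  ✓
(3) Y = 11 lies in [9, 14]  ✓
(4) U = 2, Y = 11; 2 < 11  ✓
(5) max(18, 11) = 18, not 19  ✗
(6) Y = 11, but 11 is required to differ  ✗

No — constraints 1, 5, and 6 are not satisfied.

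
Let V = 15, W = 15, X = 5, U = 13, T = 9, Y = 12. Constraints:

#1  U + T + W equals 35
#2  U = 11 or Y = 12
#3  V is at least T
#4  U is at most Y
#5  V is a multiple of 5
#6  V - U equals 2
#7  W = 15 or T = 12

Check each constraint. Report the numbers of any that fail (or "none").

No — constraints 1 and 4 are not satisfied.

#1 U + T + W = 13 + 9 + 15 = 37, not 35 — violated.
#2 U = 13 ≠ 11, but Y = 12 = 12 (second disjunct) — satisfied.
#3 V = 15, T = 9; 15 ≥ 9 — satisfied.
#4 U = 13, Y = 12; 13 > 12 (want ≤) — violated.
#5 15 / 5 = 3, so 5 divides 15 — satisfied.
#6 V - U = 15 - 13 = 2 — satisfied.
#7 W = 15 = 15 (first disjunct) — satisfied.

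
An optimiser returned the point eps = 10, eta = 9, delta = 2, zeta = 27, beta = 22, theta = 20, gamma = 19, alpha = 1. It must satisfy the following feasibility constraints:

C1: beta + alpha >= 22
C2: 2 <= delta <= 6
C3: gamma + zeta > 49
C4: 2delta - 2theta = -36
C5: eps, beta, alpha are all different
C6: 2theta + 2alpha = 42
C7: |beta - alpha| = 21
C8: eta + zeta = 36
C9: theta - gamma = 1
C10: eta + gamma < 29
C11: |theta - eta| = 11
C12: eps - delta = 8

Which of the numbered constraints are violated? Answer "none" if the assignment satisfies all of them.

C1: beta + alpha = 22 + 1 = 23; 23 ≥ 22  true
C2: delta = 2 lies in [2, 6]  true
C3: gamma + zeta = 19 + 27 = 46; 46 ≤ 49, bound 49 not met  false
C4: 2delta - 2theta = 2(2) - 2(20) = -36  true
C5: values 10, 22, 1 are pairwise distinct  true
C6: 2theta + 2alpha = 2(20) + 2(1) = 42  true
C7: |22 - 1| = 21  true
C8: eta + zeta = 9 + 27 = 36  true
C9: theta - gamma = 20 - 19 = 1  true
C10: eta + gamma = 9 + 19 = 28; 28 < 29  true
C11: |20 - 9| = 11  true
C12: eps - delta = 10 - 2 = 8  true

The assignment fails constraint 3.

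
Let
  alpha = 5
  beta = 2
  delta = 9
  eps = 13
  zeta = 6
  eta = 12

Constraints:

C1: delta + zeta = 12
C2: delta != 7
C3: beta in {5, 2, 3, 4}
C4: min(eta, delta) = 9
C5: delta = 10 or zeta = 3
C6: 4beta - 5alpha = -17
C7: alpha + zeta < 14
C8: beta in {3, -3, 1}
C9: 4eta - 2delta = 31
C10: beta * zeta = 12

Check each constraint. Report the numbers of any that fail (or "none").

C1: delta + zeta = 9 + 6 = 15, not 12  no
C2: delta = 9, and 9 ≠ 7  yes
C3: beta = 2 is in {5, 2, 3, 4}  yes
C4: min(12, 9) = 9  yes
C5: delta = 9 ≠ 10 and zeta = 6 ≠ 3; both disjuncts false  no
C6: 4beta - 5alpha = 4(2) - 5(5) = -17  yes
C7: alpha + zeta = 5 + 6 = 11; 11 < 14  yes
C8: beta = 2 is not in {3, -3, 1}  no
C9: 4eta - 2delta = 4(12) - 2(9) = 30, not 31  no
C10: beta * zeta = 2 * 6 = 12  yes

The assignment fails constraints 1, 5, 8, 9.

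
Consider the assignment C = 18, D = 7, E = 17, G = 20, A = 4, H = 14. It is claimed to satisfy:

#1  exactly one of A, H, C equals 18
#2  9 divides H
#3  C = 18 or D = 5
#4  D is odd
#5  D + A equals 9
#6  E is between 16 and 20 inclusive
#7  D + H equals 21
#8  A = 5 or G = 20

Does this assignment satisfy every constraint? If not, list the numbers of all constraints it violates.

#1 A=4, H=14, C=18; 1 of them equals 18 — OK.
#2 14 = 9*1 + 5, so 9 does not divide 14 — violated.
#3 C = 18 = 18 (first disjunct) — OK.
#4 D = 7 is odd — OK.
#5 D + A = 7 + 4 = 11, not 9 — violated.
#6 E = 17 lies in [16, 20] — OK.
#7 D + H = 7 + 14 = 21 — OK.
#8 A = 4 ≠ 5, but G = 20 = 20 (second disjunct) — OK.

No — constraints 2, 5 are not satisfied.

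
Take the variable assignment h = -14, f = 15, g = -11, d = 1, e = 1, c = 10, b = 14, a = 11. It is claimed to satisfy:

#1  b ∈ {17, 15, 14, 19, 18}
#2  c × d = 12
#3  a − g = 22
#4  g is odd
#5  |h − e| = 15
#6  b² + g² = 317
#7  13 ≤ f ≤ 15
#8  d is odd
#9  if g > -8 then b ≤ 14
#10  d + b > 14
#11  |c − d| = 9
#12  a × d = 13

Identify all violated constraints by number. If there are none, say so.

No — constraints 2 and 12 are not satisfied.

#1 b = 14 is in {17, 15, 14, 19, 18} — holds.
#2 c × d = 10 × 1 = 10, not 12 — does not hold.
#3 a − g = 11 − (-11) = 22 — holds.
#4 g = -11 is odd — holds.
#5 |-14 − 1| = 15 — holds.
#6 b² + g² = 14² + (-11)² = 196 + 121 = 317 — holds.
#7 f = 15 lies in [13, 15] — holds.
#8 d = 1 is odd — holds.
#9 g = -11, not > -8; antecedent false, conditional vacuously true — holds.
#10 d + b = 1 + 14 = 15; 15 > 14 — holds.
#11 |10 − 1| = 9 — holds.
#12 a × d = 11 × 1 = 11, not 13 — does not hold.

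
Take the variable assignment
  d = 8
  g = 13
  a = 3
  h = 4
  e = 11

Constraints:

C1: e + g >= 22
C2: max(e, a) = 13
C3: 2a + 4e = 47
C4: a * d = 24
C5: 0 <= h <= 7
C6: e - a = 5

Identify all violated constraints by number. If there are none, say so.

C1: e + g = 11 + 13 = 24; 24 ≥ 22  ✔
C2: max(11, 3) = 11, not 13  ✘
C3: 2a + 4e = 2(3) + 4(11) = 50, not 47  ✘
C4: a * d = 3 * 8 = 24  ✔
C5: h = 4 lies in [0, 7]  ✔
C6: e - a = 11 - 3 = 8, not 5  ✘

Violated: 2, 3, 6.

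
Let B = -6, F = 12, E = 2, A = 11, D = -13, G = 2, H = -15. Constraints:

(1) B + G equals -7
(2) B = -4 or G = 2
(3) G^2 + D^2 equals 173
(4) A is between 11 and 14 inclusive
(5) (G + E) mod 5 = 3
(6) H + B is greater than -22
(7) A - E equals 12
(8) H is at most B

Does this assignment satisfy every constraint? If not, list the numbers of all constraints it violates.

(1) B + G = -6 + 2 = -4, not -7 — violated.
(2) B = -6 ≠ -4, but G = 2 = 2 (second disjunct) — satisfied.
(3) G^2 + D^2 = 2^2 + (-13)^2 = 4 + 169 = 173 — satisfied.
(4) A = 11 lies in [11, 14] — satisfied.
(5) G + E = 4; 4 mod 5 = 4, not 3 — violated.
(6) H + B = -15 + (-6) = -21; -21 > -22 — satisfied.
(7) A - E = 11 - 2 = 9, not 12 — violated.
(8) H = -15, B = -6; -15 ≤ -6 — satisfied.

Violated: 1, 5, and 7.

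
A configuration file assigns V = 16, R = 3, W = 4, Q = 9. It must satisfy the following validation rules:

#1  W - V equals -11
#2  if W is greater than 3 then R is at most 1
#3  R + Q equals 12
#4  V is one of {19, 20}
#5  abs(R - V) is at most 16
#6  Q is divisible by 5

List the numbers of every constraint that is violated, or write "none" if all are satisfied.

#1 W - V = 4 - 16 = -12, not -11 — violated.
#2 W = 4 > 3, so we need R ≤ 1; but R = 3 > 1 — violated.
#3 R + Q = 3 + 9 = 12 — satisfied.
#4 V = 16 is not in {19, 20} — violated.
#5 abs(3 - 16) = 13; 13 ≤ 16 — satisfied.
#6 9 = 5*1 + 4, so 5 does not divide 9 — violated.

Constraints 1, 2, 4, and 6 do not hold.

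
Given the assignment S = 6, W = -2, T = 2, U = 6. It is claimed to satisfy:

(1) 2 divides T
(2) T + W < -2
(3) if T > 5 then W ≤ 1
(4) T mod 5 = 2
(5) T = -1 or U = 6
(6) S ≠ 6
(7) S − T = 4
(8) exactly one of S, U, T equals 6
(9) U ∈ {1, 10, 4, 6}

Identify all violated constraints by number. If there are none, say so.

(1) 2 / 2 = 1, so 2 divides 2 — satisfied.
(2) T + W = 2 + (-2) = 0; 0 ≥ -2, bound -2 not met — violated.
(3) T = 2, not > 5; antecedent false, conditional vacuously true — satisfied.
(4) 2 mod 5 = 2 — satisfied.
(5) T = 2 ≠ -1, but U = 6 = 6 (second disjunct) — satisfied.
(6) S = 6, but 6 is required to differ — violated.
(7) S − T = 6 − 2 = 4 — satisfied.
(8) S=6, U=6, T=2; 2 of them equal 6, not exactly one — violated.
(9) U = 6 is in {1, 10, 4, 6} — satisfied.

Constraints 2, 6, and 8 are violated.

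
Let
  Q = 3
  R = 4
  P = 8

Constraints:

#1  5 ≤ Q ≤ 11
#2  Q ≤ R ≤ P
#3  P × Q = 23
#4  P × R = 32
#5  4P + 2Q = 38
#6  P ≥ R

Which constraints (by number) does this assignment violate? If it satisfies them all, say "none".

#1 Q = 3 is outside [5, 11]  ✗
#2 values 3 ≤ 4 ≤ 8  ✓
#3 P × Q = 8 × 3 = 24, not 23  ✗
#4 P × R = 8 × 4 = 32  ✓
#5 4P + 2Q = 4(8) + 2(3) = 38  ✓
#6 P = 8, R = 4; 8 ≥ 4  ✓

The assignment fails constraints 1 and 3.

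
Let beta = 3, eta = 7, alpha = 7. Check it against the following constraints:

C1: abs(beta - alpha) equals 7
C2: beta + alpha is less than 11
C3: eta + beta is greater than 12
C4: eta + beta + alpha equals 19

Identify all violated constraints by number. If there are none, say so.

C1: abs(3 - 7) = 4, not 7  no
C2: beta + alpha = 3 + 7 = 10; 10 < 11  yes
C3: eta + beta = 7 + 3 = 10; 10 ≤ 12, bound 12 not met  no
C4: eta + beta + alpha = 7 + 3 + 7 = 17, not 19  no

No — constraints 1, 3, 4 are not satisfied.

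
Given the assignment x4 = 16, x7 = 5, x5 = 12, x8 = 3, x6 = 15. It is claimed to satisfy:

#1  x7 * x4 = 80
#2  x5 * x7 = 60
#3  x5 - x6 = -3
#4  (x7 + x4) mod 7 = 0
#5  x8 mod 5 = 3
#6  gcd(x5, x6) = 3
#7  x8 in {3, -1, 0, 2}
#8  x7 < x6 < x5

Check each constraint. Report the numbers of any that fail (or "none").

Violated: 8.

#1 x7 * x4 = 5 * 16 = 80 — holds.
#2 x5 * x7 = 12 * 5 = 60 — holds.
#3 x5 - x6 = 12 - 15 = -3 — holds.
#4 x7 + x4 = 21; 21 mod 7 = 0 — holds.
#5 3 mod 5 = 3 — holds.
#6 gcd(12, 15) = 3 — holds.
#7 x8 = 3 is in {3, -1, 0, 2} — holds.
#8 values 5, 15, 12; x6 = 15 is not < x5 = 12 — fails.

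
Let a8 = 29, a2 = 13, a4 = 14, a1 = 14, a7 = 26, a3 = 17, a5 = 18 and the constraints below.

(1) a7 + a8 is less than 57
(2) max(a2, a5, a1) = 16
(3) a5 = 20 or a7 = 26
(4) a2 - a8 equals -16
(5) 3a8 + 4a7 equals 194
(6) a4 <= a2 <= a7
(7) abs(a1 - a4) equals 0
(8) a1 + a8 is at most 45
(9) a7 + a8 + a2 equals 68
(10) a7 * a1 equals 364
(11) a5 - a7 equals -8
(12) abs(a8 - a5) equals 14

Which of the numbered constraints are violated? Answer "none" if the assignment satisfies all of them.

Violated: 2, 5, 6, and 12.

(1) a7 + a8 = 26 + 29 = 55; 55 < 57  holds
(2) max(13, 18, 14) = 18, not 16  fails
(3) a5 = 18 ≠ 20, but a7 = 26 = 26 (second disjunct)  holds
(4) a2 - a8 = 13 - 29 = -16  holds
(5) 3a8 + 4a7 = 3(29) + 4(26) = 191, not 194  fails
(6) values 14, 13, 26; a4 = 14 is not <= a2 = 13  fails
(7) abs(14 - 14) = 0  holds
(8) a1 + a8 = 14 + 29 = 43; 43 ≤ 45  holds
(9) a7 + a8 + a2 = 26 + 29 + 13 = 68  holds
(10) a7 * a1 = 26 * 14 = 364  holds
(11) a5 - a7 = 18 - 26 = -8  holds
(12) abs(29 - 18) = 11, not 14  fails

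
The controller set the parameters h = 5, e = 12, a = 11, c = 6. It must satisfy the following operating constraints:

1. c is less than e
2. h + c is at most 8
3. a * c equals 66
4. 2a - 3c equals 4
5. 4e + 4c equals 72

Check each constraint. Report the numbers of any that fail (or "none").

Violated: 2.

1. c = 6, e = 12; 6 < 12  holds
2. h + c = 5 + 6 = 11; 11 > 8, bound 8 not met  fails
3. a * c = 11 * 6 = 66  holds
4. 2a - 3c = 2(11) - 3(6) = 4  holds
5. 4e + 4c = 4(12) + 4(6) = 72  holds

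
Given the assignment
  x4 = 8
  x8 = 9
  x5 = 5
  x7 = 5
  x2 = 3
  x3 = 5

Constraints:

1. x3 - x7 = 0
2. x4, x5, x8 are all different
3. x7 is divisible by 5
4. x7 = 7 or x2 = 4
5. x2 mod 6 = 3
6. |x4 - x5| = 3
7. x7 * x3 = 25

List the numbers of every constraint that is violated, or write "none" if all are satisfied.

1. x3 - x7 = 5 - 5 = 0  ✔
2. values 8, 5, 9 are pairwise distinct  ✔
3. 5 / 5 = 1, so 5 divides 5  ✔
4. x7 = 5 ≠ 7 and x2 = 3 ≠ 4; both disjuncts false  ✘
5. 3 mod 6 = 3  ✔
6. |8 - 5| = 3  ✔
7. x7 * x3 = 5 * 5 = 25  ✔

Constraint 4 does not hold.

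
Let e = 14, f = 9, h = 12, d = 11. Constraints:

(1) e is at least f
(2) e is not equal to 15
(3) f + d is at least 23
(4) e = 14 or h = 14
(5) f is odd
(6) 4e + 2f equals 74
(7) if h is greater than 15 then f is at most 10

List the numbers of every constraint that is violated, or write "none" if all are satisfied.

(1) e = 14, f = 9; 14 ≥ 9 — OK.
(2) e = 14, and 14 ≠ 15 — OK.
(3) f + d = 9 + 11 = 20; 20 < 23, bound 23 not met — violated.
(4) e = 14 = 14 (first disjunct) — OK.
(5) f = 9 is odd — OK.
(6) 4e + 2f = 4(14) + 2(9) = 74 — OK.
(7) h = 12, not > 15; antecedent false, conditional vacuously true — OK.

Violated: 3.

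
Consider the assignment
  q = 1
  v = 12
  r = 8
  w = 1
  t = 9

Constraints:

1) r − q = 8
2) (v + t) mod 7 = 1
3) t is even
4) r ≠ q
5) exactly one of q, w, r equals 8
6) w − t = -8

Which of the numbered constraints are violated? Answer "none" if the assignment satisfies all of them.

Constraints 1, 2, and 3 are violated.

1) r − q = 8 − 1 = 7, not 8 — does not hold.
2) v + t = 21; 21 mod 7 = 0, not 1 — does not hold.
3) t = 9 is odd — does not hold.
4) r = 8, q = 1; distinct — holds.
5) q=1, w=1, r=8; 1 of them equals 8 — holds.
6) w − t = 1 − 9 = -8 — holds.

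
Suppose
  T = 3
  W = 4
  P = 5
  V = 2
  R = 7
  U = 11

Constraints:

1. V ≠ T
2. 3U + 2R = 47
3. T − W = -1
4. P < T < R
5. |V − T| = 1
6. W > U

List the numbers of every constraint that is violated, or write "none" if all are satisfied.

1. V = 2, T = 3; distinct — satisfied.
2. 3U + 2R = 3(11) + 2(7) = 47 — satisfied.
3. T − W = 3 − 4 = -1 — satisfied.
4. values 5, 3, 7; P = 5 is not < T = 3 — violated.
5. |2 − 3| = 1 — satisfied.
6. W = 4, U = 11; 4 ≤ 11 (want >) — violated.

No — constraints 4 and 6 are not satisfied.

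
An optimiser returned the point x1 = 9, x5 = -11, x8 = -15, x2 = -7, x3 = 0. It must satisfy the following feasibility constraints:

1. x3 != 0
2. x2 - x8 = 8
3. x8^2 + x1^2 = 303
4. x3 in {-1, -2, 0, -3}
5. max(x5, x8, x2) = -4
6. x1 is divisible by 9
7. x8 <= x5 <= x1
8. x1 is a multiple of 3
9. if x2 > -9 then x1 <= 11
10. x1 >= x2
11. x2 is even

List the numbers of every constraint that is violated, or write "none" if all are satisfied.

1. x3 = 0, but 0 is required to differ  ✗
2. x2 - x8 = -7 - (-15) = 8  ✓
3. x8^2 + x1^2 = (-15)^2 + 9^2 = 225 + 81 = 306, not 303  ✗
4. x3 = 0 is in {-1, -2, 0, -3}  ✓
5. max(-11, -15, -7) = -7, not -4  ✗
6. 9 / 9 = 1, so 9 divides 9  ✓
7. values -15 <= -11 <= 9  ✓
8. 9 / 3 = 3, so 3 divides 9  ✓
9. x2 = -7 > -9, so we need x1 ≤ 11; x1 = 9 ≤ 11  ✓
10. x1 = 9, x2 = -7; 9 ≥ -7  ✓
11. x2 = -7 is odd  ✗

No — constraints 1, 3, 5, and 11 are not satisfied.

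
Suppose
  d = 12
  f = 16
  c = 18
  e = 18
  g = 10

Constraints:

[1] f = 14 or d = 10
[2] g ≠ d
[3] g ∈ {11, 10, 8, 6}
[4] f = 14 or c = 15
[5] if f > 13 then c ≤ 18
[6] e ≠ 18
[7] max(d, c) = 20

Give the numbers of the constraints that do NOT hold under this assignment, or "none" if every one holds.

[1] f = 16 ≠ 14 and d = 12 ≠ 10; both disjuncts false  FAIL
[2] g = 10, d = 12; distinct  OK
[3] g = 10 is in {11, 10, 8, 6}  OK
[4] f = 16 ≠ 14 and c = 18 ≠ 15; both disjuncts false  FAIL
[5] f = 16 > 13, so we need c ≤ 18; c = 18 ≤ 18  OK
[6] e = 18, but 18 is required to differ  FAIL
[7] max(12, 18) = 18, not 20  FAIL

The assignment fails constraints 1, 4, 6, and 7.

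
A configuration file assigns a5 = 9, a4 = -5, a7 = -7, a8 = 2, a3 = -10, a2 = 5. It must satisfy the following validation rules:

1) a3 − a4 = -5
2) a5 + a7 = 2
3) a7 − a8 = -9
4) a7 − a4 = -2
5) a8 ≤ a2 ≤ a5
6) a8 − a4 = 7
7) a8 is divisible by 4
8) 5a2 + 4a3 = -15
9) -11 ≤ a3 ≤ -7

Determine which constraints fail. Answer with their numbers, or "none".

Violated: 7.

1) a3 − a4 = -10 − (-5) = -5 — OK.
2) a5 + a7 = 9 + (-7) = 2 — OK.
3) a7 − a8 = -7 − 2 = -9 — OK.
4) a7 − a4 = -7 − (-5) = -2 — OK.
5) values 2 ≤ 5 ≤ 9 — OK.
6) a8 − a4 = 2 − (-5) = 7 — OK.
7) 2 = 4×0 + 2, so 4 does not divide 2 — violated.
8) 5a2 + 4a3 = 5(5) + 4(-10) = -15 — OK.
9) a3 = -10 lies in [-11, -7] — OK.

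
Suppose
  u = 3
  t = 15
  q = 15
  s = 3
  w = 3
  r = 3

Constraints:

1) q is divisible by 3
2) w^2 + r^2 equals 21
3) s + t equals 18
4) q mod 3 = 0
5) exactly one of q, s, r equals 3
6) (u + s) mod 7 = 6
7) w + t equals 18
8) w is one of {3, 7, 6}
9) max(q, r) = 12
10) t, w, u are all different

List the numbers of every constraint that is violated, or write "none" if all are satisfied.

1) 15 / 3 = 5, so 3 divides 15  ✓
2) w^2 + r^2 = 3^2 + 3^2 = 9 + 9 = 18, not 21  ✗
3) s + t = 3 + 15 = 18  ✓
4) 15 mod 3 = 0  ✓
5) q=15, s=3, r=3; 2 of them equal 3, not exactly one  ✗
6) u + s = 6; 6 mod 7 = 6  ✓
7) w + t = 3 + 15 = 18  ✓
8) w = 3 is in {3, 7, 6}  ✓
9) max(15, 3) = 15, not 12  ✗
10) w = u = 3, not all different  ✗

The assignment fails constraints 2, 5, 9, 10.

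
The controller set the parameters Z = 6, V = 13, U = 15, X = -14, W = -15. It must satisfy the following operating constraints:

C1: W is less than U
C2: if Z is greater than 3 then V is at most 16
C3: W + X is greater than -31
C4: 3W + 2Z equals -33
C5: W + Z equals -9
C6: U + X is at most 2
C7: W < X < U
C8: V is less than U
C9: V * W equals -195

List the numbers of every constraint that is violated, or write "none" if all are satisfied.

None — every constraint holds.

C1: W = -15, U = 15; -15 < 15 — OK.
C2: Z = 6 > 3, so we need V ≤ 16; V = 13 ≤ 16 — OK.
C3: W + X = -15 + (-14) = -29; -29 > -31 — OK.
C4: 3W + 2Z = 3(-15) + 2(6) = -33 — OK.
C5: W + Z = -15 + 6 = -9 — OK.
C6: U + X = 15 + (-14) = 1; 1 ≤ 2 — OK.
C7: values -15 < -14 < 15 — OK.
C8: V = 13, U = 15; 13 < 15 — OK.
C9: V * W = 13 * (-15) = -195 — OK.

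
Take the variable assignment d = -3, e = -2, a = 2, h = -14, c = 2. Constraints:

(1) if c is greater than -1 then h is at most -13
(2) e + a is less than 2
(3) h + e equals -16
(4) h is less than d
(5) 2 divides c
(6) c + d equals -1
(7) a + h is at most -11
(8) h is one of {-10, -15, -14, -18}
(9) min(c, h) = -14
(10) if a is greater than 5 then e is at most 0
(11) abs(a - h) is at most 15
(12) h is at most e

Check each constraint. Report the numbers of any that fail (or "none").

(1) c = 2 > -1, so we need h ≤ -13; h = -14 ≤ -13 — holds.
(2) e + a = -2 + 2 = 0; 0 < 2 — holds.
(3) h + e = -14 + (-2) = -16 — holds.
(4) h = -14, d = -3; -14 < -3 — holds.
(5) 2 / 2 = 1, so 2 divides 2 — holds.
(6) c + d = 2 + (-3) = -1 — holds.
(7) a + h = 2 + (-14) = -12; -12 ≤ -11 — holds.
(8) h = -14 is in {-10, -15, -14, -18} — holds.
(9) min(2, -14) = -14 — holds.
(10) a = 2, not > 5; antecedent false, conditional vacuously true — holds.
(11) abs(2 - (-14)) = 16; 16 > 15, exceeds bound 15 — fails.
(12) h = -14, e = -2; -14 ≤ -2 — holds.

Constraint 11 is violated.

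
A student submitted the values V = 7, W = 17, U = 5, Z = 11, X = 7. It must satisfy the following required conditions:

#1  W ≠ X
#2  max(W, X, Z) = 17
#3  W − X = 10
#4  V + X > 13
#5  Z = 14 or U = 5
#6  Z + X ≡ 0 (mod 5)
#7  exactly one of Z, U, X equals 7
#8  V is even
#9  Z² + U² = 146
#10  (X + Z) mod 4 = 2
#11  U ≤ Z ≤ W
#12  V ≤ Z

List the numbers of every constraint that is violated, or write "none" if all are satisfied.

#1 W = 17, X = 7; distinct — holds.
#2 max(17, 7, 11) = 17 — holds.
#3 W − X = 17 − 7 = 10 — holds.
#4 V + X = 7 + 7 = 14; 14 > 13 — holds.
#5 Z = 11 ≠ 14, but U = 5 = 5 (second disjunct) — holds.
#6 Z + X = 18; 18 mod 5 = 3, not 0 — does not hold.
#7 Z=11, U=5, X=7; 1 of them equals 7 — holds.
#8 V = 7 is odd — does not hold.
#9 Z² + U² = 11² + 5² = 121 + 25 = 146 — holds.
#10 X + Z = 18; 18 mod 4 = 2 — holds.
#11 values 5 ≤ 11 ≤ 17 — holds.
#12 V = 7, Z = 11; 7 ≤ 11 — holds.

Constraints 6 and 8 do not hold.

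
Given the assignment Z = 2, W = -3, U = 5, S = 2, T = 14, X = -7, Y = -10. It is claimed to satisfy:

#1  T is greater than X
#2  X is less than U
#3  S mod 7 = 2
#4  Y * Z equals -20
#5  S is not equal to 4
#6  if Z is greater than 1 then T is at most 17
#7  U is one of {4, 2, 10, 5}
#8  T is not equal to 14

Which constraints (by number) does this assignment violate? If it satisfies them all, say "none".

#1 T = 14, X = -7; 14 > -7  true
#2 X = -7, U = 5; -7 < 5  true
#3 2 mod 7 = 2  true
#4 Y * Z = -10 * 2 = -20  true
#5 S = 2, and 2 ≠ 4  true
#6 Z = 2 > 1, so we need T ≤ 17; T = 14 ≤ 17  true
#7 U = 5 is in {4, 2, 10, 5}  true
#8 T = 14, but 14 is required to differ  false

Violated: 8.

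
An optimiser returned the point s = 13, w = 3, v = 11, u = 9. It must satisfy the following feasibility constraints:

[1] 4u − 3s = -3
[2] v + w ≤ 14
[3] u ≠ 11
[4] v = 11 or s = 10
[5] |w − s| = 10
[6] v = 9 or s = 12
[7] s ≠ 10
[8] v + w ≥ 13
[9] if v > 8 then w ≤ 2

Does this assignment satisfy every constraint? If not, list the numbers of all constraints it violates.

Violated: 6, 9.

[1] 4u − 3s = 4(9) − 3(13) = -3  ✔
[2] v + w = 11 + 3 = 14; 14 ≤ 14  ✔
[3] u = 9, and 9 ≠ 11  ✔
[4] v = 11 = 11 (first disjunct)  ✔
[5] |3 − 13| = 10  ✔
[6] v = 11 ≠ 9 and s = 13 ≠ 12; both disjuncts false  ✘
[7] s = 13, and 13 ≠ 10  ✔
[8] v + w = 11 + 3 = 14; 14 ≥ 13  ✔
[9] v = 11 > 8, so we need w ≤ 2; but w = 3 > 2  ✘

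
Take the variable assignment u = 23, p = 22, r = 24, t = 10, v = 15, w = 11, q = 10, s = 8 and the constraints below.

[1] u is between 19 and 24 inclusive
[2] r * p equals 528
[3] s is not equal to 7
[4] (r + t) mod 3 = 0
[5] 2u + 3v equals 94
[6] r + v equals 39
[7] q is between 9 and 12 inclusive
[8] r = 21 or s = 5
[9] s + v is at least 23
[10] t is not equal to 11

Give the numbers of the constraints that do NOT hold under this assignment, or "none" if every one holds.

[1] u = 23 lies in [19, 24] — OK.
[2] r * p = 24 * 22 = 528 — OK.
[3] s = 8, and 8 ≠ 7 — OK.
[4] r + t = 34; 34 mod 3 = 1, not 0 — violated.
[5] 2u + 3v = 2(23) + 3(15) = 91, not 94 — violated.
[6] r + v = 24 + 15 = 39 — OK.
[7] q = 10 lies in [9, 12] — OK.
[8] r = 24 ≠ 21 and s = 8 ≠ 5; both disjuncts false — violated.
[9] s + v = 8 + 15 = 23; 23 ≥ 23 — OK.
[10] t = 10, and 10 ≠ 11 — OK.

Constraints 4, 5, 8 are violated.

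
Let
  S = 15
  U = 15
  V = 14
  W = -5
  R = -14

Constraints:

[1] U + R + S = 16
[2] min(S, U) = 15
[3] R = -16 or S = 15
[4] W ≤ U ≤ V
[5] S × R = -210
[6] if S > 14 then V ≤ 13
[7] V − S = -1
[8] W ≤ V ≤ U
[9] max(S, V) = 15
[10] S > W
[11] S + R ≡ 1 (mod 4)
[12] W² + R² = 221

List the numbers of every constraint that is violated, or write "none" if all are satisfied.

No — constraints 4 and 6 are not satisfied.

[1] U + R + S = 15 + (-14) + 15 = 16 — OK.
[2] min(15, 15) = 15 — OK.
[3] R = -14 ≠ -16, but S = 15 = 15 (second disjunct) — OK.
[4] values -5, 15, 14; U = 15 is not ≤ V = 14 — violated.
[5] S × R = 15 × (-14) = -210 — OK.
[6] S = 15 > 14, so we need V ≤ 13; but V = 14 > 13 — violated.
[7] V − S = 14 − 15 = -1 — OK.
[8] values -5 ≤ 14 ≤ 15 — OK.
[9] max(15, 14) = 15 — OK.
[10] S = 15, W = -5; 15 > -5 — OK.
[11] S + R = 1; 1 mod 4 = 1 — OK.
[12] W² + R² = (-5)² + (-14)² = 25 + 196 = 221 — OK.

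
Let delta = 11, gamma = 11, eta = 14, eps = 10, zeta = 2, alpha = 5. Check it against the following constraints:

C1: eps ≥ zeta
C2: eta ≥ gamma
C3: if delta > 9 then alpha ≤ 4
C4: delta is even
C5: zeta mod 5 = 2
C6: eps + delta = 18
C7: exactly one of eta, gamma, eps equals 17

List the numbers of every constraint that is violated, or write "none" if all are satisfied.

Violated: 3, 4, 6, 7.

C1: eps = 10, zeta = 2; 10 ≥ 2 — satisfied.
C2: eta = 14, gamma = 11; 14 ≥ 11 — satisfied.
C3: delta = 11 > 9, so we need alpha ≤ 4; but alpha = 5 > 4 — violated.
C4: delta = 11 is odd — violated.
C5: 2 mod 5 = 2 — satisfied.
C6: eps + delta = 10 + 11 = 21, not 18 — violated.
C7: eta=14, gamma=11, eps=10; 0 of them equal 17, not exactly one — violated.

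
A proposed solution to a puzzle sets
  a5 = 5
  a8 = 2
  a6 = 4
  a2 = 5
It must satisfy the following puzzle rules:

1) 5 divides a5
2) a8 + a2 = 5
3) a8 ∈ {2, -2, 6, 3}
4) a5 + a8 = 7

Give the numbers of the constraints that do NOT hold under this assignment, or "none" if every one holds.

Constraint 2 does not hold.

1) 5 / 5 = 1, so 5 divides 5  OK
2) a8 + a2 = 2 + 5 = 7, not 5  FAIL
3) a8 = 2 is in {2, -2, 6, 3}  OK
4) a5 + a8 = 5 + 2 = 7  OK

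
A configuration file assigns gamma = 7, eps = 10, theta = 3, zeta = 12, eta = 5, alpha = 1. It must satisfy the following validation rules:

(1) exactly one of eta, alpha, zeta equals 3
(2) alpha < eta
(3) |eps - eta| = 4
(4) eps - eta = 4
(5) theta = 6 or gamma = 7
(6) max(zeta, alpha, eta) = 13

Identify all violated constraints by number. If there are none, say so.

(1) eta=5, alpha=1, zeta=12; 0 of them equal 3, not exactly one  false
(2) alpha = 1, eta = 5; 1 < 5  true
(3) |10 - 5| = 5, not 4  false
(4) eps - eta = 10 - 5 = 5, not 4  false
(5) theta = 3 ≠ 6, but gamma = 7 = 7 (second disjunct)  true
(6) max(12, 1, 5) = 12, not 13  false

Violated: 1, 3, 4, and 6.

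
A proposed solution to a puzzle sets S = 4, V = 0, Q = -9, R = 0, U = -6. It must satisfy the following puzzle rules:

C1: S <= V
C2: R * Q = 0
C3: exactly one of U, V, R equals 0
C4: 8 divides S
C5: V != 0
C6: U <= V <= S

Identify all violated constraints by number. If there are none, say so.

C1: S = 4, V = 0; 4 > 0 (want ≤) — fails.
C2: R * Q = 0 * (-9) = 0 — holds.
C3: U=-6, V=0, R=0; 2 of them equal 0, not exactly one — fails.
C4: 4 = 8*0 + 4, so 8 does not divide 4 — fails.
C5: V = 0, but 0 is required to differ — fails.
C6: values -6 <= 0 <= 4 — holds.

The assignment fails constraints 1, 3, 4, 5.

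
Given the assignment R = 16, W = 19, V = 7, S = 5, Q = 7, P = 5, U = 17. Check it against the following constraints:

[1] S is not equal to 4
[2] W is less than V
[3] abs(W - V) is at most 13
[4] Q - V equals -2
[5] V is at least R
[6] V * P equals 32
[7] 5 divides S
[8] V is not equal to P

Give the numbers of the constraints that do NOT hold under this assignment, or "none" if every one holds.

[1] S = 5, and 5 ≠ 4 — holds.
[2] W = 19, V = 7; 19 ≥ 7 (want <) — does not hold.
[3] abs(19 - 7) = 12; 12 ≤ 13 — holds.
[4] Q - V = 7 - 7 = 0, not -2 — does not hold.
[5] V = 7, R = 16; 7 < 16 (want ≥) — does not hold.
[6] V * P = 7 * 5 = 35, not 32 — does not hold.
[7] 5 / 5 = 1, so 5 divides 5 — holds.
[8] V = 7, P = 5; distinct — holds.

The assignment fails constraints 2, 4, 5, 6.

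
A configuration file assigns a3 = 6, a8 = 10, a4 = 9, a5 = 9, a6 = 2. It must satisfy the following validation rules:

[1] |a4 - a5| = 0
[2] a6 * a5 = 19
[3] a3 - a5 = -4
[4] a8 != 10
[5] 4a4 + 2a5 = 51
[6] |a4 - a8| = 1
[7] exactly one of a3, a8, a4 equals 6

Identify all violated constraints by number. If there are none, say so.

[1] |9 - 9| = 0 — OK.
[2] a6 * a5 = 2 * 9 = 18, not 19 — violated.
[3] a3 - a5 = 6 - 9 = -3, not -4 — violated.
[4] a8 = 10, but 10 is required to differ — violated.
[5] 4a4 + 2a5 = 4(9) + 2(9) = 54, not 51 — violated.
[6] |9 - 10| = 1 — OK.
[7] a3=6, a8=10, a4=9; 1 of them equals 6 — OK.

No — constraints 2, 3, 4, 5 are not satisfied.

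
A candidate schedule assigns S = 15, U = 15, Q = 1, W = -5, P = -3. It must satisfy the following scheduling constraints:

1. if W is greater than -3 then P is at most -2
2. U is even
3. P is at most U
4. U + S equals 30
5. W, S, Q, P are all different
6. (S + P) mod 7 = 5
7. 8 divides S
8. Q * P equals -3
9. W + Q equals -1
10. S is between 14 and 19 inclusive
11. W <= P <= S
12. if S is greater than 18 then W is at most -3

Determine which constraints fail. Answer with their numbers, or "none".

Constraints 2, 7, and 9 are violated.

1. W = -5, not > -3; antecedent false, conditional vacuously true — holds.
2. U = 15 is odd — fails.
3. P = -3, U = 15; -3 ≤ 15 — holds.
4. U + S = 15 + 15 = 30 — holds.
5. values -5, 15, 1, -3 are pairwise distinct — holds.
6. S + P = 12; 12 mod 7 = 5 — holds.
7. 15 = 8*1 + 7, so 8 does not divide 15 — fails.
8. Q * P = 1 * (-3) = -3 — holds.
9. W + Q = -5 + 1 = -4, not -1 — fails.
10. S = 15 lies in [14, 19] — holds.
11. values -5 <= -3 <= 15 — holds.
12. S = 15, not > 18; antecedent false, conditional vacuously true — holds.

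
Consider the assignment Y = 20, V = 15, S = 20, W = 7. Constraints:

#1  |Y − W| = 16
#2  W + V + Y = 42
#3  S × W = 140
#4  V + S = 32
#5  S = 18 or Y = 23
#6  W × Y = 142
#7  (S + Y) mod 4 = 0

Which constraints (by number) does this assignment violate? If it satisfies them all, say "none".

#1 |20 − 7| = 13, not 16  false
#2 W + V + Y = 7 + 15 + 20 = 42  true
#3 S × W = 20 × 7 = 140  true
#4 V + S = 15 + 20 = 35, not 32  false
#5 S = 20 ≠ 18 and Y = 20 ≠ 23; both disjuncts false  false
#6 W × Y = 7 × 20 = 140, not 142  false
#7 S + Y = 40; 40 mod 4 = 0  true

The assignment fails constraints 1, 4, 5, 6.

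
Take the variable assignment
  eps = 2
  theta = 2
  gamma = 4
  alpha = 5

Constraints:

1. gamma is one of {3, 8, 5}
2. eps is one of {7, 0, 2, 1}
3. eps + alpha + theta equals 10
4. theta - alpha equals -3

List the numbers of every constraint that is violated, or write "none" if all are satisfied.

1. gamma = 4 is not in {3, 8, 5}  ✗
2. eps = 2 is in {7, 0, 2, 1}  ✓
3. eps + alpha + theta = 2 + 5 + 2 = 9, not 10  ✗
4. theta - alpha = 2 - 5 = -3  ✓

Constraints 1 and 3 are violated.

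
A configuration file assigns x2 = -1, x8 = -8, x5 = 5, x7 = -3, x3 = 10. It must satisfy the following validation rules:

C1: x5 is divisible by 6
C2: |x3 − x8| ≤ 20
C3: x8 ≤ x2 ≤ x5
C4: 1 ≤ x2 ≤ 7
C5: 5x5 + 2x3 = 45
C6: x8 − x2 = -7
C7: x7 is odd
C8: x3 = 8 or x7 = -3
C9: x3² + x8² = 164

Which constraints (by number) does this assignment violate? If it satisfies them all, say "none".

C1: 5 = 6×0 + 5, so 6 does not divide 5  no
C2: |10 − (-8)| = 18; 18 ≤ 20  yes
C3: values -8 ≤ -1 ≤ 5  yes
C4: x2 = -1 is outside [1, 7]  no
C5: 5x5 + 2x3 = 5(5) + 2(10) = 45  yes
C6: x8 − x2 = -8 − (-1) = -7  yes
C7: x7 = -3 is odd  yes
C8: x3 = 10 ≠ 8, but x7 = -3 = -3 (second disjunct)  yes
C9: x3² + x8² = 10² + (-8)² = 100 + 64 = 164  yes

No — constraints 1 and 4 are not satisfied.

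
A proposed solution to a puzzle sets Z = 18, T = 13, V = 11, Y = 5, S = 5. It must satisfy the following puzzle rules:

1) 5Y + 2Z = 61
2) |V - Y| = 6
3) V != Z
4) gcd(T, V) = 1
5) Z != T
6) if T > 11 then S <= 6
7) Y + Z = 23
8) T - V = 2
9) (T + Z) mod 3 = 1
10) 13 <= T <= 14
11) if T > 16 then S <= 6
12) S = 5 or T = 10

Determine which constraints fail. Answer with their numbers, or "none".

1) 5Y + 2Z = 5(5) + 2(18) = 61 — holds.
2) |11 - 5| = 6 — holds.
3) V = 11, Z = 18; distinct — holds.
4) gcd(13, 11) = 1 — holds.
5) Z = 18, T = 13; distinct — holds.
6) T = 13 > 11, so we need S ≤ 6; S = 5 ≤ 6 — holds.
7) Y + Z = 5 + 18 = 23 — holds.
8) T - V = 13 - 11 = 2 — holds.
9) T + Z = 31; 31 mod 3 = 1 — holds.
10) T = 13 lies in [13, 14] — holds.
11) T = 13, not > 16; antecedent false, conditional vacuously true — holds.
12) S = 5 = 5 (first disjunct) — holds.

None — every constraint holds.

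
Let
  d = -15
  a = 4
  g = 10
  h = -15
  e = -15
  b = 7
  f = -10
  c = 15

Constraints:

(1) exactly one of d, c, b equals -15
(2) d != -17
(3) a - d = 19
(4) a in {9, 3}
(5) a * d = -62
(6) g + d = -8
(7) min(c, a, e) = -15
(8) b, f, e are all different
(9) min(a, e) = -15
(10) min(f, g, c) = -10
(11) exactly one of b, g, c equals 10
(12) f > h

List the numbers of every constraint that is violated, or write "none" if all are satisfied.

(1) d=-15, c=15, b=7; 1 of them equals -15 — satisfied.
(2) d = -15, and -15 ≠ -17 — satisfied.
(3) a - d = 4 - (-15) = 19 — satisfied.
(4) a = 4 is not in {9, 3} — violated.
(5) a * d = 4 * (-15) = -60, not -62 — violated.
(6) g + d = 10 + (-15) = -5, not -8 — violated.
(7) min(15, 4, -15) = -15 — satisfied.
(8) values 7, -10, -15 are pairwise distinct — satisfied.
(9) min(4, -15) = -15 — satisfied.
(10) min(-10, 10, 15) = -10 — satisfied.
(11) b=7, g=10, c=15; 1 of them equals 10 — satisfied.
(12) f = -10, h = -15; -10 > -15 — satisfied.

Violated: 4, 5, 6.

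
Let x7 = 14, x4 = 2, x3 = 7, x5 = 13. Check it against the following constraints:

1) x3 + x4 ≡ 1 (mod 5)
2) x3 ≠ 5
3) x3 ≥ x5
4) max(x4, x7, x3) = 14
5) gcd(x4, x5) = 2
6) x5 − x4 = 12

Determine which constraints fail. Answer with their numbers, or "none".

1) x3 + x4 = 9; 9 mod 5 = 4, not 1 — does not hold.
2) x3 = 7, and 7 ≠ 5 — holds.
3) x3 = 7, x5 = 13; 7 < 13 (want ≥) — does not hold.
4) max(2, 14, 7) = 14 — holds.
5) gcd(2, 13) = 1, not 2 — does not hold.
6) x5 − x4 = 13 − 2 = 11, not 12 — does not hold.

Violated: 1, 3, 5, and 6.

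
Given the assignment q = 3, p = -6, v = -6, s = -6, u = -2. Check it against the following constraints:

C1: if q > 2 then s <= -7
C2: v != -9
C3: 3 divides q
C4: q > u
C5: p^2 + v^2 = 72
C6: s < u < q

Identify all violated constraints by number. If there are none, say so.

C1: q = 3 > 2, so we need s ≤ -7; but s = -6 > -7 — fails.
C2: v = -6, and -6 ≠ -9 — holds.
C3: 3 / 3 = 1, so 3 divides 3 — holds.
C4: q = 3, u = -2; 3 > -2 — holds.
C5: p^2 + v^2 = (-6)^2 + (-6)^2 = 36 + 36 = 72 — holds.
C6: values -6 < -2 < 3 — holds.

Constraint 1 is violated.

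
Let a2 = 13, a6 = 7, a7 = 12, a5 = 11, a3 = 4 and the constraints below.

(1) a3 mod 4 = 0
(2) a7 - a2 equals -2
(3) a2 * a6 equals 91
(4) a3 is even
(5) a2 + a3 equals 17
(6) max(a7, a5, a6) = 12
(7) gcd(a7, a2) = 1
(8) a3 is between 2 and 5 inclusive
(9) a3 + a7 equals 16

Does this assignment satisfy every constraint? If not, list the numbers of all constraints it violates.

(1) 4 mod 4 = 0  yes
(2) a7 - a2 = 12 - 13 = -1, not -2  no
(3) a2 * a6 = 13 * 7 = 91  yes
(4) a3 = 4 is even  yes
(5) a2 + a3 = 13 + 4 = 17  yes
(6) max(12, 11, 7) = 12  yes
(7) gcd(12, 13) = 1  yes
(8) a3 = 4 lies in [2, 5]  yes
(9) a3 + a7 = 4 + 12 = 16  yes

No — constraint 2 is not satisfied.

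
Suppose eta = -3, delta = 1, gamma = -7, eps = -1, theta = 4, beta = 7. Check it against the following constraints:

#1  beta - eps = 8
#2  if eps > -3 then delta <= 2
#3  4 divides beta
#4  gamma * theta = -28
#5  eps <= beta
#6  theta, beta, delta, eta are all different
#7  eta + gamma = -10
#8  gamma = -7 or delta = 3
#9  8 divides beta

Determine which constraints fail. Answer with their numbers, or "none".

Constraints 3, 9 are violated.

#1 beta - eps = 7 - (-1) = 8 — holds.
#2 eps = -1 > -3, so we need delta ≤ 2; delta = 1 ≤ 2 — holds.
#3 7 = 4*1 + 3, so 4 does not divide 7 — fails.
#4 gamma * theta = -7 * 4 = -28 — holds.
#5 eps = -1, beta = 7; -1 ≤ 7 — holds.
#6 values 4, 7, 1, -3 are pairwise distinct — holds.
#7 eta + gamma = -3 + (-7) = -10 — holds.
#8 gamma = -7 = -7 (first disjunct) — holds.
#9 7 = 8*0 + 7, so 8 does not divide 7 — fails.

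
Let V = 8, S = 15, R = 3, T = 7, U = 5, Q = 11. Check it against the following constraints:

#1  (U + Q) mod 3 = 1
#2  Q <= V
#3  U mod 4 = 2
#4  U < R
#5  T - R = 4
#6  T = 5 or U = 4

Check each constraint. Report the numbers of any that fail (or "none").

Violated: 2, 3, 4, 6.

#1 U + Q = 16; 16 mod 3 = 1 — holds.
#2 Q = 11, V = 8; 11 > 8 (want ≤) — does not hold.
#3 5 mod 4 = 1, not 2 — does not hold.
#4 U = 5, R = 3; 5 ≥ 3 (want <) — does not hold.
#5 T - R = 7 - 3 = 4 — holds.
#6 T = 7 ≠ 5 and U = 5 ≠ 4; both disjuncts false — does not hold.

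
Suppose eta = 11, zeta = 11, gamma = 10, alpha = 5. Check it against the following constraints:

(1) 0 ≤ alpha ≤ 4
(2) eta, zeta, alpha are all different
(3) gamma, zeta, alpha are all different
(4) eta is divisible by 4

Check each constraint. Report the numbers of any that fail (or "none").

Constraints 1, 2, 4 are violated.

(1) alpha = 5 is outside [0, 4]  FAIL
(2) eta = zeta = 11, not all different  FAIL
(3) values 10, 11, 5 are pairwise distinct  OK
(4) 11 = 4×2 + 3, so 4 does not divide 11  FAIL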